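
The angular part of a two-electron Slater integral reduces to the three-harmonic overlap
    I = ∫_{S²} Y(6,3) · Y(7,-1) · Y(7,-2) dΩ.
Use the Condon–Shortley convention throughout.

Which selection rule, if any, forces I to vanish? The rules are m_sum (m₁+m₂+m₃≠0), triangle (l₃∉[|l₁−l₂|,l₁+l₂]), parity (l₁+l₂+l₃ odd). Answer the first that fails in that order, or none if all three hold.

none

azimuthal sum: 3 − 1 − 2 = 0  ✓
1 ≤ 7 ≤ 13 (triangle on l)  ✓
L = 6 + 7 + 7 = 20 (even)  ✓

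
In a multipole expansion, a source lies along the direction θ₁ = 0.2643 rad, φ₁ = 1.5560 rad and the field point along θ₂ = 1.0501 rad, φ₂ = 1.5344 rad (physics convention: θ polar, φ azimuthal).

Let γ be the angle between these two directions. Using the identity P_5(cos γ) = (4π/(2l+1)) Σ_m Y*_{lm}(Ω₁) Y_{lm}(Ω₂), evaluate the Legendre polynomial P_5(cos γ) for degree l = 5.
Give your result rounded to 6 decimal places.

Addition theorem: P_5(cos γ) = (4π/11) Σ_m Y*_{lm}(Ω₁) Y_{lm}(Ω₂), m = −5…5:
  [-5]  conj(Y_{5,-5})(Ω₁) = (0.000042, 0.000563) ; Y_{5,-5}(Ω₂) = (0.041262, -0.224228) ; Δ = (0.000128, 0.000014)
  [-4]  conj(Y_{5,-4})(Ω₁) = (0.006586, -0.000390) ; Y_{5,-4}(Ω₂) = (0.409097, 0.059983) ; Δ = (0.002718, 0.000235)
  [-3]  conj(Y_{5,-3})(Ω₁) = (-0.002021, -0.045505) ; Y_{5,-3}(Ω₂) = (-0.030205, 0.275531) ; Δ = (0.012599, 0.000818)
  [-2]  conj(Y_{5,-2})(Ω₁) = (-0.200337, 0.005930) ; Y_{5,-2}(Ω₂) = (0.162958, 0.011883) ; Δ = (-0.032717, -0.001414)
  [-1]  conj(Y_{5,-1})(Ω₁) = (0.007659, 0.517599) ; Y_{5,-1}(Ω₂) = (-0.011915, 0.327236) ; Δ = (-0.169468, -0.003661)
  [+0]  conj(Y_{5,0})(Ω₁) = (0.504817, -0.000000) ; Y_{5,0}(Ω₂) = (0.089279, 0.000000) ; Δ = (0.045070, 0.000000)
  [+1]  conj(Y_{5,1})(Ω₁) = (-0.007659, 0.517599) ; Y_{5,1}(Ω₂) = (0.011915, 0.327236) ; Δ = (-0.169468, 0.003661)
  [+2]  conj(Y_{5,2})(Ω₁) = (-0.200337, -0.005930) ; Y_{5,2}(Ω₂) = (0.162958, -0.011883) ; Δ = (-0.032717, 0.001414)
  [+3]  conj(Y_{5,3})(Ω₁) = (0.002021, -0.045505) ; Y_{5,3}(Ω₂) = (0.030205, 0.275531) ; Δ = (0.012599, -0.000818)
  [+4]  conj(Y_{5,4})(Ω₁) = (0.006586, 0.000390) ; Y_{5,4}(Ω₂) = (0.409097, -0.059983) ; Δ = (0.002718, -0.000235)
  [+5]  conj(Y_{5,5})(Ω₁) = (-0.000042, 0.000563) ; Y_{5,5}(Ω₂) = (-0.041262, -0.224228) ; Δ = (0.000128, -0.000014)
Accumulated sum (-0.328411, -0.000000); after 4π/(2l+1) scaling, (-0.375175, -0.000000) ⇒ P_5 = -0.375175

-0.375175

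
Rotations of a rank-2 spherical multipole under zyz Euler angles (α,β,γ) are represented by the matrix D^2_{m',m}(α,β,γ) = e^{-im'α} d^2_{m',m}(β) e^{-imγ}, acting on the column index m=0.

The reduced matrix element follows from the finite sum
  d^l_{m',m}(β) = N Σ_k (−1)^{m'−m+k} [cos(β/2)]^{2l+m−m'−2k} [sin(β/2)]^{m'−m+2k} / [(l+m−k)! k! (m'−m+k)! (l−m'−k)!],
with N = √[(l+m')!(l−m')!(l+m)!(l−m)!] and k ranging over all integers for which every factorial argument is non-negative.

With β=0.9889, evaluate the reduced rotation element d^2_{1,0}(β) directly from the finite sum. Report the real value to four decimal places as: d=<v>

d=-0.5623

d^2_{1,0}(β=0.9889) via the finite sum:
With c≡cos(β/2)=0.880230 and s≡sin(β/2)=0.474548, N=[6·1·2·2]^{1/2}=4.898979
k: max(0,(0)−(1))=0 … min(2+(0),2−(1))=1
  k=0: (−1)^1·4.8990/(2)·0.8802^3·0.4745^1 = -0.792764
  k=1: (−1)^2·4.8990/(2)·0.8802^1·0.4745^3 = +0.230415
d^2_{1,0}(0.9889) = -0.792764 +0.230415 = -0.562348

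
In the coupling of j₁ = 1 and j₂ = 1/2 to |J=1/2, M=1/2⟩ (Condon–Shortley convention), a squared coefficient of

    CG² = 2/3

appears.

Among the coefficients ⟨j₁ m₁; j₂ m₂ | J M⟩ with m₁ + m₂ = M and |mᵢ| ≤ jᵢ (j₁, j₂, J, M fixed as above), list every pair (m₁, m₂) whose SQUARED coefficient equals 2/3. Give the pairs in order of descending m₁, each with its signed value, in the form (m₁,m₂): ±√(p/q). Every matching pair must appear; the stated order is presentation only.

Admissible pairs with m₁+m₂ = M = 1/2: (0,1/2), (1,-1/2)
  (m₁,m₂)=(1,-1/2): CG² = 2/3, CG = +√(2/3)   ← matches the target
  (m₁,m₂)=(0,1/2): CG² = 1/3, CG = −√(1/3)
Pairs with CG² = 2/3: (1,-1/2): +√(2/3)

(1,-1/2): +√(2/3)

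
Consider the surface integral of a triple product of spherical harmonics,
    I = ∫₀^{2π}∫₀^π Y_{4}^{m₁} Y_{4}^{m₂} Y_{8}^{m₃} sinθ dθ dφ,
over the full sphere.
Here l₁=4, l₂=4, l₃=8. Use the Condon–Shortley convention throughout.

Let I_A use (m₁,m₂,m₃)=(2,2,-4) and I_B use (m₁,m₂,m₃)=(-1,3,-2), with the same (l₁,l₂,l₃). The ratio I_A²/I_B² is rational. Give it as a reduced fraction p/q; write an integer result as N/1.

Shared (l₁,l₂,l₃)=(4,4,8): N and (l;000)² cancel in I_A²/I_B².
A: Δ = 0!·8!·8!/17! = 1/218790; Racah Σ t=0..0: t=0:+1/2073600 = 1/2073600; ⇒ 3j(4 4 8; 2 2 -4)² = 28/1105, sgn +1
B: Δ = 0!·8!·8!/17! = 1/218790; Racah Σ t=0..0: t=0:+1/3628800 = 1/3628800; ⇒ 3j(4 4 8; -1 3 -2)² = 8/2431, sgn +1
I_A²/I_B² = (28/1105)/(8/2431) = 77/10

77/10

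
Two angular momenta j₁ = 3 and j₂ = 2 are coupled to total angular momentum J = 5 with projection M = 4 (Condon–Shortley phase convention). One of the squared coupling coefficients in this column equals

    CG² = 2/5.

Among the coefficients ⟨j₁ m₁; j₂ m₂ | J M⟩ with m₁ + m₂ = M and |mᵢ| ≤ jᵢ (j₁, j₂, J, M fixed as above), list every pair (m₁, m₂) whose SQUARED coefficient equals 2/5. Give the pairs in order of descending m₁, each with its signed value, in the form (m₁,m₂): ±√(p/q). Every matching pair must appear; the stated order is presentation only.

(3,1): +√(2/5)

Admissible pairs with m₁+m₂ = M = 4: (2,2), (3,1)
  (m₁,m₂)=(3,1): CG² = 2/5, CG = +√(2/5)   ← matches the target
  (m₁,m₂)=(2,2): CG² = 3/5, CG = +√(3/5)
Pairs with CG² = 2/5: (3,1): +√(2/5)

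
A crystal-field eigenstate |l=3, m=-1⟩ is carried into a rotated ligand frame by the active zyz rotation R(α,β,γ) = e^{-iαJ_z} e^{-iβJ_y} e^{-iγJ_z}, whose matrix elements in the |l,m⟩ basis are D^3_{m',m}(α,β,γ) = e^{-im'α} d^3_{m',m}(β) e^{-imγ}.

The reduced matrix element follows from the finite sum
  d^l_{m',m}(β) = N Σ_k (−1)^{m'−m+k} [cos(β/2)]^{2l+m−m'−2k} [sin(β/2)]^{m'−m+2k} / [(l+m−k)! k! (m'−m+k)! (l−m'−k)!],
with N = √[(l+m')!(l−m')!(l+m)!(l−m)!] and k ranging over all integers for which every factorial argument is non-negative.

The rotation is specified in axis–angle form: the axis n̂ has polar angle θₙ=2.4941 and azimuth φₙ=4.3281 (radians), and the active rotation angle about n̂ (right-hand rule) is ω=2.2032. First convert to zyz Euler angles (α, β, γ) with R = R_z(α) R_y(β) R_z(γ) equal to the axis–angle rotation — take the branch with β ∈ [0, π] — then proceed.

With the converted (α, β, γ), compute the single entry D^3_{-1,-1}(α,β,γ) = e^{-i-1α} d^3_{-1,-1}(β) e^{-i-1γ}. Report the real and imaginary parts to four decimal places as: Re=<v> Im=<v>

Axis–angle → zyz. n̂ = (sinθₙcosφₙ, sinθₙsinφₙ, cosθₙ) = (-0.226135, -0.559195, -0.797599), ω = 2.2032.
R = I cosω + sinω [n̂]ₓ + (1−cosω) n̂n̂ᵀ gives
  R = [-0.509722, +0.844549, -0.164075; -0.442152, -0.093554, +0.892048; +0.738028, +0.527242, +0.421105]
β = atan2(√(R₁₃²+R₂₃²), R₃₃) = 1.136133; α = atan2(R₂₃, R₁₃) mod 2π = 1.752694; γ = atan2(R₃₂, −R₃₁) mod 2π = 2.521272
Split into d^3_{-1,-1}(β=1.1361) × two z-phases.
With c≡cos(β/2)=0.842943 and s≡sin(β/2)=0.538003, N=[2·24·2·24]^{1/2}=48.000000
Admissible k: 0..2 (factorial args all ≥0)
  k=0: (−1)^0·48.0000/(48)·0.8429^6·0.5380^0 = +0.358748
  k=1: (−1)^1·48.0000/(6)·0.8429^4·0.5380^2 = -1.169101
  k=2: (−1)^2·48.0000/(8)·0.8429^2·0.5380^4 = +0.357180
d^3_{-1,-1}(1.1361) = +0.358748 -1.169101 +0.357180 = -0.453174
Phases: e^{-i·(-1)·1.7527}=-0.180896+0.983502i, e^{-i·(-1)·2.5213}=-0.813692+0.581296i ⇒ D=+0.192378+0.410314i

Re=0.1924 Im=0.4103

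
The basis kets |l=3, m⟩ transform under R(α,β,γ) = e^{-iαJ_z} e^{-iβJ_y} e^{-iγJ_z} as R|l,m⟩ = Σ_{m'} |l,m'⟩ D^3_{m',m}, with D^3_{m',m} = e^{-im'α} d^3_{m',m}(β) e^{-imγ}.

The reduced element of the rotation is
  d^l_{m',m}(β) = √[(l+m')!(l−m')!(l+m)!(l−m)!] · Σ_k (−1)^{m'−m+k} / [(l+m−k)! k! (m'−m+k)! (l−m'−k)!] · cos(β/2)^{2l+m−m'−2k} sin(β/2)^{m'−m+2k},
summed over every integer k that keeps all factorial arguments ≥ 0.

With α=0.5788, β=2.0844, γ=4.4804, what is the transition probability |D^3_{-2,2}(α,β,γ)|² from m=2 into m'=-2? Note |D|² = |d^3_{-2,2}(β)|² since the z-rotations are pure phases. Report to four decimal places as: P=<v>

P=0.0855

D^3_{-2,2}(0.5788,2.0844,4.4804) = e^{-i·-2·0.5788}·d^3_{-2,2}(2.0844)·e^{-i·2·4.4804}. Compute d first:
Half-angle: c=0.504322, s=0.863516. N=√(1·120·120·1)=120.000000
k∈{4,5} keeps every argument non-negative
  k=4: (−1)^0·120.0000/(24)·0.5043^2·0.8635^4 = +0.707077
  k=5: (−1)^1·120.0000/(120)·0.5043^0·0.8635^6 = -0.414593
d^3_{-2,2}(2.0844) = +0.707077 -0.414593 = +0.292484
|D^3_{-2,2}|² = |d^3_{-2,2}(β)|² = (+0.292484)² = 0.085547 (the z-rotation phases have unit modulus)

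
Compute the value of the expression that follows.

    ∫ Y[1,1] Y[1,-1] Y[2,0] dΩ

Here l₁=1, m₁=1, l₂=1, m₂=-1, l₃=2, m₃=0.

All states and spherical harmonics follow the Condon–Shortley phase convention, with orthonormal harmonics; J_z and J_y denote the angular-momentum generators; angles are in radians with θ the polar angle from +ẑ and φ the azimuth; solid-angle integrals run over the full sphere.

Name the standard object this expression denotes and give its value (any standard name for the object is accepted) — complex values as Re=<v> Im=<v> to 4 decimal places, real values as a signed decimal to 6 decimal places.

This is a Gaunt coefficient — the integral of a triple product of spherical harmonics over the sphere.
Checks pass: Σm=0; 4 even; l₃=2∈[0,2].
(2·1+1)(2·1+1)(2·2+1) = 45
Δ: 0! 2! 2! / 5! → 1/30
sum: t=0:+1/1 = 1/1
3j²(1 1 2; 0 0 0) = Δ·Π!·Σ² = 2/15  (sign +1)
sum: t=0:+1/4 = 1/4
3j²(1 1 2; 1 -1 0) = Δ·Π!·Σ² = 1/30  (sign +1)
combine: 4πI² = 45·2/15·1/30 = 1/5
take √, sign +1: I = 0.12615663

Gaunt coefficient, +0.126157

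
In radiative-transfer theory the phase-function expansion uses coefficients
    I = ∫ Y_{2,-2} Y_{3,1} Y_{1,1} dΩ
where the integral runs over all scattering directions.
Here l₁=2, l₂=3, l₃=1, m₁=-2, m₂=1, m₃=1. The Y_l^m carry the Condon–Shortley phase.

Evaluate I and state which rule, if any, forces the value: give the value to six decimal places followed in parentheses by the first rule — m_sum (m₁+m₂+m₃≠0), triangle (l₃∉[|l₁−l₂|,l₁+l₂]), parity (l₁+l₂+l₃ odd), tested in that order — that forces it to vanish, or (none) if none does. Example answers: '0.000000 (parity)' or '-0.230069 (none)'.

m-sum 0 ✓  L=6 even ✓  1≤1≤5 ✓
Π(2lᵢ+1) = 5×7×3 = 105
triangle coeff Δ(2,3,1) = 1/105
Σ_t [2,2]: t=2:+1/4 = 1/4
(3j)²=3/35 [(2 3 1; 0 0 0)], sign=-1
Σ_t [4,4]: t=4:+1/48 = 1/48
(3j)²=1/105 [(2 3 1; -2 1 1)], sign=+1
⇒ 4πI² = 3/35
I = (-1)√(3/35/(4π)) = -0.08258890
No selection rule forces the value: the integral is nonzero (none).

-0.082589 (none)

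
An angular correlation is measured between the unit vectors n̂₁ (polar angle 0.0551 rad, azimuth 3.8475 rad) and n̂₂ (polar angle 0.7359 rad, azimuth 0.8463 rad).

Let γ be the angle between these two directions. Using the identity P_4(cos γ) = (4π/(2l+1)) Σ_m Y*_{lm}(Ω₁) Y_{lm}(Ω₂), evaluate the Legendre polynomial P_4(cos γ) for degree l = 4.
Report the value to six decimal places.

-0.409318

Summing Y*_{l m}(θ₁,φ₁)·Y_{l m}(θ₂,φ₂) over m ∈ [−4, 4]; prefactor 4π/(2·4+1) = 1.396263:
  term(m=-4) = 0.00000 - 0.00000j   from Y*(Ω₁)=-0.00000 + 0.00000j, Y(Ω₂)=-0.08719 + 0.02167j
  term(m=-3) = -0.00005 + 0.00002j   from Y*(Ω₁)=0.00011 - 0.00018j, Y(Ω₂)=-0.23117 - 0.15907j
  term(m=-2) = 0.00250 - 0.00072j   from Y*(Ω₁)=0.00096 + 0.00599j, Y(Ω₂)=-0.05212 - 0.42579j
  term(m=-1) = -0.02041 + 0.00288j   from Y*(Ω₁)=-0.07877 - 0.06715j, Y(Ω₂)=0.13197 - 0.14911j
  term(m=+0) = -0.25723 + 0.00000j   from Y*(Ω₁)=0.83348 + 0.00000j, Y(Ω₂)=-0.30862 + 0.00000j
  term(m=+1) = -0.02041 - 0.00288j   from Y*(Ω₁)=0.07877 - 0.06715j, Y(Ω₂)=-0.13197 - 0.14911j
  term(m=+2) = 0.00250 + 0.00072j   from Y*(Ω₁)=0.00096 - 0.00599j, Y(Ω₂)=-0.05212 + 0.42579j
  term(m=+3) = -0.00005 - 0.00002j   from Y*(Ω₁)=-0.00011 - 0.00018j, Y(Ω₂)=0.23117 - 0.15907j
  term(m=+4) = 0.00000 + 0.00000j   from Y*(Ω₁)=-0.00000 - 0.00000j, Y(Ω₂)=-0.08719 - 0.02167j
Σ over m = -0.29315 + 0.00000j; ×(4π/9) → -0.40932 + 0.00000j. Real part: -0.409318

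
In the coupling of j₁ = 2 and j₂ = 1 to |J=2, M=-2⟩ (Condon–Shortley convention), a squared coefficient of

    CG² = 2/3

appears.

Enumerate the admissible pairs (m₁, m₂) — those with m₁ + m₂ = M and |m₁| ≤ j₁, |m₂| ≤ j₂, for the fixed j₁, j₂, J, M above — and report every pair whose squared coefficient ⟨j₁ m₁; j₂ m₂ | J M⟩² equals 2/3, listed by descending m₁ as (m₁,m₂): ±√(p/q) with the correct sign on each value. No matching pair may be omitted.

Admissible pairs with m₁+m₂ = M = -2: (-2,0), (-1,-1)
  (m₁,m₂)=(-1,-1): CG² = 1/3, CG = +√(1/3)
  (m₁,m₂)=(-2,0): CG² = 2/3, CG = −√(2/3)   ← matches the target
Pairs with CG² = 2/3: (-2,0): −√(2/3)

(-2,0): −√(2/3)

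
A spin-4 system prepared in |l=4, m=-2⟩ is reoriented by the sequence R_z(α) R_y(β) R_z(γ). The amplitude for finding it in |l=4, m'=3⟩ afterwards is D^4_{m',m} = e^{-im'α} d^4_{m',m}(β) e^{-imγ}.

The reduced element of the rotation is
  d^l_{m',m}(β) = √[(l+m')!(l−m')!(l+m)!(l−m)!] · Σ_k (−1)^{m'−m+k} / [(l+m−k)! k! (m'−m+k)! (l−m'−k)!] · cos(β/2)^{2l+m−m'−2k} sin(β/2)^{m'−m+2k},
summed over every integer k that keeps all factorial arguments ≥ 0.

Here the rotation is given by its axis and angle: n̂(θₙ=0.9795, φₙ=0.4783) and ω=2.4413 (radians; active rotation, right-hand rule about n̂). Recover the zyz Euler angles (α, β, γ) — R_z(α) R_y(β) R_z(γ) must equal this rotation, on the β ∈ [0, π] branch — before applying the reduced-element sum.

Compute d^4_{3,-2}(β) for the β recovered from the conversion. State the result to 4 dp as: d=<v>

d=-0.3833

Axis–angle → zyz. n̂ = (sinθₙcosφₙ, sinθₙsinφₙ, cosθₙ) = (+0.737050, +0.382125, +0.557438), ω = 2.4413.
R = I cosω + sinω [n̂]ₓ + (1−cosω) n̂n̂ᵀ gives
  R = [+0.193983, +0.137771, +0.971283; +0.856243, -0.506979, -0.099095; +0.478768, +0.850877, -0.216311]
β = atan2(√(R₁₃²+R₂₃²), R₃₃) = 1.788831; α = atan2(R₂₃, R₁₃) mod 2π = 6.181512; γ = atan2(R₃₂, −R₃₁) mod 2π = 2.083319
d^4_{3,-2}(β=1.7888) via the finite sum:
c=cos(1.788831/2)=0.625975, s=sin(1.788831/2)=0.779843; N=√[5040·1·2·720]=2693.993318
Admissible k: 0..1 (factorial args all ≥0)
  k=0: (−1)^5·2693.9933/(240)·0.6260^3·0.7798^5 = -0.794132
  k=1: (−1)^6·2693.9933/(720)·0.6260^1·0.7798^7 = +0.410839
d^4_{3,-2}(1.7888) = -0.794132 +0.410839 = -0.383292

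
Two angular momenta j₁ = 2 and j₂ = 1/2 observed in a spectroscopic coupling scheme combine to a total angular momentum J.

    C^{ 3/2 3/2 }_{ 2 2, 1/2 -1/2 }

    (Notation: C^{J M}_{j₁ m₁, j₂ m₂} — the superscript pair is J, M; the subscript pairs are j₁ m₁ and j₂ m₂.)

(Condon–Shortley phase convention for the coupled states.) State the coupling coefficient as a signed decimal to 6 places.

√[4·1!3!0!/5! · 4!0!0!1!3!0!] = √(144/5)
  +(−1)^0/∏(0,1,0,0,3,0)! = 1/6  (running 1/6)
⟨..|..⟩ = √(144/5)·(1/6) = +0.894427

+0.894427  (= +√(4/5))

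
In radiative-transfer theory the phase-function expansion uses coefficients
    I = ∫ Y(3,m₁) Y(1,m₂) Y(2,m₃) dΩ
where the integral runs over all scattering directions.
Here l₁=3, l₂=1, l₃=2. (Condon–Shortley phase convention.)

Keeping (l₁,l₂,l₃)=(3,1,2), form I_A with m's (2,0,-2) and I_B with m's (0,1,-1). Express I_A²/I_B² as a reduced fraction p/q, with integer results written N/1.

Shared (l₁,l₂,l₃)=(3,1,2): N and (l;000)² cancel in I_A²/I_B².
A: Δ = 2!·4!·0!/7! = 1/105; Racah Σ t=1..1: t=1:−1/24 = -1/24; ⇒ 3j(3 1 2; 2 0 -2)² = 1/21, sgn -1
B: Δ = 2!·4!·0!/7! = 1/105; Racah Σ t=2..2: t=2:+1/12 = 1/12; ⇒ 3j(3 1 2; 0 1 -1)² = 1/35, sgn -1
I_A²/I_B² = (1/21)/(1/35) = 5/3

5/3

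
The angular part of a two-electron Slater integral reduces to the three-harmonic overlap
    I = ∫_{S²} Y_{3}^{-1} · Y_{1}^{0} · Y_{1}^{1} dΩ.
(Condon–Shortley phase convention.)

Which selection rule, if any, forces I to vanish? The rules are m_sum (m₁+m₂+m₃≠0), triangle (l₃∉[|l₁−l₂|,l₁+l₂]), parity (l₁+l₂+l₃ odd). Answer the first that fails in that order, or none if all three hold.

triangle

m₁+m₂+m₃ = -1 + 0 + 1 = 0  ✓
triangle: need |l₁−l₂| ≤ l₃ ≤ l₁+l₂ = [2,4]; l₃=1 is outside  ✗
parity: l₁+l₂+l₃ = 5 is odd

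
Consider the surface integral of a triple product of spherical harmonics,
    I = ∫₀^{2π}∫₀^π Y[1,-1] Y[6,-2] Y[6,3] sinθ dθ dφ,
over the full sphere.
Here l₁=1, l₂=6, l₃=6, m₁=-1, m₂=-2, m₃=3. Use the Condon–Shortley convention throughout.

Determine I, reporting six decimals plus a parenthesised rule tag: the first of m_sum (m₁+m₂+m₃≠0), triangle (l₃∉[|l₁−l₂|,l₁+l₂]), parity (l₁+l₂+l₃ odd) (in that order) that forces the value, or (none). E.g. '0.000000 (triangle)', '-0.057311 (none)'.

l₁+l₂+l₃=13 is odd: 3j(l;000)=0 ⇒ I=0

0.000000 (parity)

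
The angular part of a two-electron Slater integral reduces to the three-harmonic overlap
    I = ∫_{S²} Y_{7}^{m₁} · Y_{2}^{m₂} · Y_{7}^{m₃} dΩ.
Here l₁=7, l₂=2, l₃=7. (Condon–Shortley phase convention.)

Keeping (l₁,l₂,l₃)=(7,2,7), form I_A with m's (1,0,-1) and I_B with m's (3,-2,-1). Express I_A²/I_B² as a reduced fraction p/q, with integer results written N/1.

l's match ⇒ only the (l;m) 3-j factors differ between A and B.
A: triangle coeff Δ(7,2,7) = 1/185640; Σ_t [0,2]: t=0:+1/2073600 t=1:−1/604800 t=2:+1/3870720 = -53/58060800; (3j)²=2809/185640 [(7 2 7; 1 0 -1)], sign=-1
B: triangle coeff Δ(7,2,7) = 1/185640; Σ_t [0,0]: t=0:+1/3870720 = 1/3870720; (3j)²=135/6188 [(7 2 7; 3 -2 -1)], sign=+1
I_A²/I_B² = (2809/185640)/(135/6188) = 2809/4050

2809/4050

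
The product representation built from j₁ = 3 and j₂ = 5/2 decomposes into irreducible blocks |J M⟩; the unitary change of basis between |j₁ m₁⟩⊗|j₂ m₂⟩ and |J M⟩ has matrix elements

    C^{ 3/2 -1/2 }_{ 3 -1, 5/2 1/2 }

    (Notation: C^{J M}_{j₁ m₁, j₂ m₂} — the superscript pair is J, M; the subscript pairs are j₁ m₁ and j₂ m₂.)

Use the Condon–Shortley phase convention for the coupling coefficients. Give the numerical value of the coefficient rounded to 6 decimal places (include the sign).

triangle: 4!×2!×1!/8! = 48/40320
(j±m)!: 2!×4!×3!×2!×1!×2! = 1152
prefactor² = (2J+1)×Δ×N² = 192/35
  k=2: +1/(2!×2!×2!×1!×0!×0!) = 1/8
  k=3: −1/(3!×1!×1!×0!×1!×1!) = -1/6
Σ = -1/24  ⇒  CG² = 192/35×(-1/24)² = 1/105
CG = −√(1/105) = -0.097590

−√(1/105) = -0.097590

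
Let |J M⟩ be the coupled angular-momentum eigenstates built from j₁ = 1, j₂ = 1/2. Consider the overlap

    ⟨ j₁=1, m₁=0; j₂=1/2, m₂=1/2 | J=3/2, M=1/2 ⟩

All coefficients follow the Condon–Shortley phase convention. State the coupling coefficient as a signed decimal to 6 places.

+√(2/3) ≈ +0.816497

triangle: 0!×2!×1!/4! = 2/24
(j±m)!: 1!×1!×1!×0!×2!×1! = 2
prefactor² = (2J+1)×Δ×N² = 2/3
  k=0: +1/(0!×0!×1!×1!×1!×0!) = 1
Σ = 1  ⇒  CG² = 2/3×1² = 2/3
CG = +√(2/3) = +0.816497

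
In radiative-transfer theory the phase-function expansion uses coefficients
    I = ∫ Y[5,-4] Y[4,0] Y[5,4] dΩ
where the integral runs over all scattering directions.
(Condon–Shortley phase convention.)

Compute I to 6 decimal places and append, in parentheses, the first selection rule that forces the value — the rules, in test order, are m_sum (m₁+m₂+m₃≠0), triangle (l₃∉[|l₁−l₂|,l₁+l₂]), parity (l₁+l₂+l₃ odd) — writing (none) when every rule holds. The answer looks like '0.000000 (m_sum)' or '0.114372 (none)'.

Rules hold: Σm=0, L=14 even, 1≤5≤9.
N = 11·9·11 = 1089
Δ = 4!·6!·4!/15! = 1/3153150
Racah Σ t=0..4: t=0:+1/69120 t=1:−1/1728 t=2:+1/576 t=3:−1/1728 t=4:+1/69120 = 7/11520
⇒ 3j(5 4 5; 0 0 0)² = 2/143, sgn -1
Racah Σ t=3..4: t=3:−1/25920 t=4:+1/69120 = -1/41472
⇒ 3j(5 4 5; -4 0 4)² = 2/143, sgn +1
4πI² = N·(3j₀)²·(3jₘ)² = 36/169
I = -1·√(0.213018/4π) = -0.13019760
No selection rule forces the value: the integral is nonzero (none).

-0.130198 (none)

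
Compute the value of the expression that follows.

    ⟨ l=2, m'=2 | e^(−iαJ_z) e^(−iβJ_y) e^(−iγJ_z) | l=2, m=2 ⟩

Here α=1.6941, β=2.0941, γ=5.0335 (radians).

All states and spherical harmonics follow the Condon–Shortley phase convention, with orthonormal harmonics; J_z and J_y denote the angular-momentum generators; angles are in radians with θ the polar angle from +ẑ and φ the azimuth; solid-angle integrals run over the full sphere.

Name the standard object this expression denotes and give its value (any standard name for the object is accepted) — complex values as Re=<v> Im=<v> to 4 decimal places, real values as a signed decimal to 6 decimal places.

Wigner D-matrix element, Re=0.0394 Im=-0.0486

This is a Wigner D-matrix element — the rotation-matrix element ⟨l m'| R(α,β,γ) |l m⟩ in the angular-momentum basis.
D^2_{2,2}(1.6941,2.0941,5.0335) = e^{-i·2·1.6941}·d^2_{2,2}(2.0941)·e^{-i·2·5.0335}. Compute d first:
With c≡cos(β/2)=0.500128 and s≡sin(β/2)=0.865952, N=[24·1·24·1]^{1/2}=24.000000
Admissible k: 0..0 (factorial args all ≥0)
  k=0: (−1)^0·24.0000/(24)·0.5001^4·0.8660^0 = +0.062564
d^2_{2,2}(2.0941) = +0.062564
Phases: e^{-i·(2)·1.6941}=-0.969746+0.244115i, e^{-i·(2)·5.0335}=-0.800767+0.598976i ⇒ D=+0.039435-0.048571i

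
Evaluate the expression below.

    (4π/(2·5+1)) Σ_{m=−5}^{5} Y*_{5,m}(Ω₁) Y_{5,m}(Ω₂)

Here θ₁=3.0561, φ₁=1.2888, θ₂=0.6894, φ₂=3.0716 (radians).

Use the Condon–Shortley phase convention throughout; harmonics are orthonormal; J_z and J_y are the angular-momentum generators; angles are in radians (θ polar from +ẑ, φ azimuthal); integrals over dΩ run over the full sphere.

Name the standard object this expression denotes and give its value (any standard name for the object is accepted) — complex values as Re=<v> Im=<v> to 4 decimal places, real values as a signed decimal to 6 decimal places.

This sum is the spherical-harmonic addition theorem: it equals the Legendre polynomial P_l(cos γ) of the angle γ between the two directions.
Addition theorem: P_5(cos γ) = (4π/11) Σ_m Y*_{lm}(Ω₁) Y_{lm}(Ω₂), m = −5…5:
  [-5]  conj(Y_{5,-5})(Ω₁) = (0.000002, 0.000000) ; Y_{5,-5}(Ω₂) = (-0.045397, -0.016569) ; Δ = (-0.000000, -0.000000)
  [-4]  conj(Y_{5,-4})(Ω₁) = (-0.000033, 0.000070) ; Y_{5,-4}(Ω₂) = (0.178169, 0.051228) ; Δ = (-0.000010, 0.000011)
  [-3]  conj(Y_{5,-3})(Ω₁) = (-0.001279, -0.001133) ; Y_{5,-3}(Ω₂) = (-0.379524, -0.080884) ; Δ = (0.000394, 0.000533)
  [-2]  conj(Y_{5,-2})(Ω₁) = (0.020582, -0.013019) ; Y_{5,-2}(Ω₂) = (0.411921, 0.058043) ; Δ = (0.009234, -0.004168)
  [-1]  conj(Y_{5,-1})(Ω₁) = (0.059338, 0.204812) ; Y_{5,-1}(Ω₂) = (-0.022157, -0.001553) ; Δ = (-0.000997, -0.004630)
  [+0]  conj(Y_{5,0})(Ω₁) = (-0.884998, -0.000000) ; Y_{5,0}(Ω₂) = (-0.392046, 0.000000) ; Δ = (0.346960, 0.000000)
  [+1]  conj(Y_{5,1})(Ω₁) = (-0.059338, 0.204812) ; Y_{5,1}(Ω₂) = (0.022157, -0.001553) ; Δ = (-0.000997, 0.004630)
  [+2]  conj(Y_{5,2})(Ω₁) = (0.020582, 0.013019) ; Y_{5,2}(Ω₂) = (0.411921, -0.058043) ; Δ = (0.009234, 0.004168)
  [+3]  conj(Y_{5,3})(Ω₁) = (0.001279, -0.001133) ; Y_{5,3}(Ω₂) = (0.379524, -0.080884) ; Δ = (0.000394, -0.000533)
  [+4]  conj(Y_{5,4})(Ω₁) = (-0.000033, -0.000070) ; Y_{5,4}(Ω₂) = (0.178169, -0.051228) ; Δ = (-0.000010, -0.000011)
  [+5]  conj(Y_{5,5})(Ω₁) = (-0.000002, 0.000000) ; Y_{5,5}(Ω₂) = (0.045397, -0.016569) ; Δ = (-0.000000, 0.000000)
Total Σ_m = (0.364203, -0.000000). Multiply by 1.142397: (0.416065, -0.000000). P_5(cos γ) = 0.416065

Legendre polynomial (addition theorem), +0.416065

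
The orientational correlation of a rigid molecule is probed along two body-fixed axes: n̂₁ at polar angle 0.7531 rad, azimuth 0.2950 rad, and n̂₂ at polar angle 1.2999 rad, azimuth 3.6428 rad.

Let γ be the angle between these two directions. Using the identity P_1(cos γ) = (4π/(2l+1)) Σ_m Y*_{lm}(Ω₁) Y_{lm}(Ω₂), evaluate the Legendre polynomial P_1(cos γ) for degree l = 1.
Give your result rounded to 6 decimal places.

Addition theorem: P_1(cos γ) = (4π/3) Σ_m Y*_{lm}(Ω₁) Y_{lm}(Ω₂), m = −1…1:
  [-1]  conj(Y_{1,-1})(Ω₁) = 0.22608 + 0.06870j ; Y_{1,-1}(Ω₂) = -0.29195 + 0.15995j ; Δ = -0.07699 + 0.01611j
  [+0]  conj(Y_{1,0})(Ω₁) = 0.35647 + 0.00000j ; Y_{1,0}(Ω₂) = 0.13075 + 0.00000j ; Δ = 0.04661 + 0.00000j
  [+1]  conj(Y_{1,1})(Ω₁) = -0.22608 + 0.06870j ; Y_{1,1}(Ω₂) = 0.29195 + 0.15995j ; Δ = -0.07699 - 0.01611j
Accumulated sum -0.10738 + 0.00000j; after 4π/(2l+1) scaling, -0.44977 + 0.00000j ⇒ P_1 = -0.449772

-0.449772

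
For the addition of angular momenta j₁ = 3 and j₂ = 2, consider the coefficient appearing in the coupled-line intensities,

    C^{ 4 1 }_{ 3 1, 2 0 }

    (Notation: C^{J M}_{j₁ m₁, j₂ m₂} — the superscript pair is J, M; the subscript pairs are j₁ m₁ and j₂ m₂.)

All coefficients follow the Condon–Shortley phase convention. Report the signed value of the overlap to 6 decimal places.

j₁+j₂−J=1  J+j₁−j₂=5  J−j₁+j₂=3  j₁+j₂+J+1=10
(j₁±m₁, j₂±m₂, J±M) = (4,2,2,2,5,3)
P² = 1728/7
sum k=0..1:
  [0] +1/24 = 1/24
  [1] −1/48 = -1/48
S = 1/48
C² = P²·S² = 3/28 ; C = +0.327327

+0.327327  (= +√(3/28))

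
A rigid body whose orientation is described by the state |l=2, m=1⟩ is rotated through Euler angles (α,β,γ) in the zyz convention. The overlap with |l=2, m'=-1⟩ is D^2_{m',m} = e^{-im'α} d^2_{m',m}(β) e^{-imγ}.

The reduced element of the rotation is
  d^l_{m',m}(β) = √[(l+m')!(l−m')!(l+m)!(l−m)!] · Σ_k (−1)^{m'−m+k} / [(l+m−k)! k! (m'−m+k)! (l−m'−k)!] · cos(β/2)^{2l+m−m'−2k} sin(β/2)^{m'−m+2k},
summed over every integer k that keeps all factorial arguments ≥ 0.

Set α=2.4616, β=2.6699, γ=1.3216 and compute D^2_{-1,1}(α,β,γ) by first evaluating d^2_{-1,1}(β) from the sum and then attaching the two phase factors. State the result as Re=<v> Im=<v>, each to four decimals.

Re=-0.3086 Im=-0.6714

Split into d^2_{-1,1}(β=2.6699) × two z-phases.
With c≡cos(β/2)=0.233666 and s≡sin(β/2)=0.972317, N=[1·6·6·1]^{1/2}=6.000000
The bounds max(0,m−m')=2 and min(l+m,l−m')=3 give 2 terms
  k=2: (−1)^0·6.0000/(2)·0.2337^2·0.9723^2 = +0.154856
  k=3: (−1)^1·6.0000/(6)·0.2337^0·0.9723^4 = -0.893782
d^2_{-1,1}(2.6699) = +0.154856 -0.893782 = -0.738926
D = (-0.777577+0.628787i)·(-0.738926)·(+0.246625-0.969111i) = -0.308571-0.671413i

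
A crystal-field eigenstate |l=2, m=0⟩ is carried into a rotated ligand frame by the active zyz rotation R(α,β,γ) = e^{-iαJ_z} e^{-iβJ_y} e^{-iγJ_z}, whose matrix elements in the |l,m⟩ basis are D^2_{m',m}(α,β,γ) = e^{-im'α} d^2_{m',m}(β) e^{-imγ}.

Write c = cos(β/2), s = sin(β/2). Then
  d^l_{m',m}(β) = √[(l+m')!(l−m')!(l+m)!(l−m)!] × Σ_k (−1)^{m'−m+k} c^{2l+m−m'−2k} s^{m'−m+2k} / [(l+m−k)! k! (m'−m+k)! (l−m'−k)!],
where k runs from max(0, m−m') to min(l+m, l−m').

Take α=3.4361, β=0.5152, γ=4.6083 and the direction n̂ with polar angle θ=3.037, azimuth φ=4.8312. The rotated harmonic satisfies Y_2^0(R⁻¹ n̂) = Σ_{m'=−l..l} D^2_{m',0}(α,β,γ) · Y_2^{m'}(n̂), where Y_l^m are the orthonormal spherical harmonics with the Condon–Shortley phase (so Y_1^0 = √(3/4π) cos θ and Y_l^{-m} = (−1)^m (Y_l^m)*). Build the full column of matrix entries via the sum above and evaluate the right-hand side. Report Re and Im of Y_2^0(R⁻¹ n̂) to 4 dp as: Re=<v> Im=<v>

Need the full column D^2_{m',0} for m'=−2..2 at α=3.4361, β=0.5152, γ=4.6083.
cos(β/2)=0.967004, sin(β/2)=0.254760
d^2_{-2,0}: single k=2 term ⇒ +0.148661;  D = +0.123610+0.082587i
d^2_{-1,0}: k∈[1..2] ⇒ +0.564278 -0.039165 = +0.525112;  D = -0.502504-0.152424i
d^2_{0,0}: k∈[0..2] ⇒ +0.874407 -0.242762 +0.004212 = +0.635857;  D = +0.635857+0.000000i
d^2_{1,0}: k∈[0..1] ⇒ -0.564278 +0.039165 = -0.525112;  D = +0.502504-0.152424i
d^2_{2,0}: single k=0 term ⇒ +0.148661;  D = +0.123610-0.082587i
Y_2^{m'}(θ=3.037,φ=4.8312) and Σ D·Y over m':
  (+0.1236+0.0826i)·(-0.0041+0.0010i)  (-0.5025-0.1524i)·(-0.0095-0.0796i)  (+0.6359+0.0000i)·(+0.6205+0.0000i)  (+0.5025-0.1524i)·(+0.0095-0.0796i)  (+0.1236-0.0826i)·(-0.0041-0.0010i)
Y_2^0(R⁻¹ n̂) = +0.378630+0.000000i

Re=0.3786 Im=0.0000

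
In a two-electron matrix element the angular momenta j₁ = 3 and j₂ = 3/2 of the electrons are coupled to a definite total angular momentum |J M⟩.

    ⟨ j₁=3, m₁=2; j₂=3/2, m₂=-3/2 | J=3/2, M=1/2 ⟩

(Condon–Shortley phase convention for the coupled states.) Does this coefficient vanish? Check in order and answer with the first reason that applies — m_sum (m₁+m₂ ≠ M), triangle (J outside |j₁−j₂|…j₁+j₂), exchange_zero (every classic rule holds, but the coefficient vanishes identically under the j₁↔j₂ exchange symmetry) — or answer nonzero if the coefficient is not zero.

m-sum: m₁+m₂ = 2+(-3/2) = 1/2, M = 1/2  ✓
triangle: |j₁−j₂| = 3/2 ≤ J = 3/2 ≤ j₁+j₂ = 9/2  ✓
exchange: j₁≠j₂ or m₁≠m₂ — the exchange symmetry imposes no constraint here
value check: CG = +√(2/7) = +0.534522 ≠ 0

nonzero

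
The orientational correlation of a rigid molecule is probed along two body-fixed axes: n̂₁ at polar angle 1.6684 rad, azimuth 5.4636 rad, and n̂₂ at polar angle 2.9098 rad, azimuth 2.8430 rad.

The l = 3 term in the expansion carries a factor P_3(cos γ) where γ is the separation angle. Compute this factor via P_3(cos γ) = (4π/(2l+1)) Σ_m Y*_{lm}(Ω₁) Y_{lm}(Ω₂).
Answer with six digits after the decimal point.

0.152412

Summing Y*_{l m}(θ₁,φ₁)·Y_{l m}(θ₂,φ₂) over m ∈ [−3, 3]; prefactor 4π/(2·3+1) = 1.795196:
  m=-3: Y*=(-0.319077, -0.259526)  Y=(-0.003161, -0.003949)  product (-0.000016, 0.002080)
  m=-2: Y*=(0.006740, 0.098415)  Y=(-0.043405, -0.029516)  product (0.002612, -0.004471)
  m=-1: Y*=(-0.209105, 0.223914)  Y=(-0.265104, -0.081598)  product (0.073705, -0.042298)
  m=+0: Y*=(0.107370, -0.000000)  Y=(-0.630559, 0.000000)  product (-0.067703, 0.000000)
  m=+1: Y*=(0.209105, 0.223914)  Y=(0.265104, -0.081598)  product (0.073705, 0.042298)
  m=+2: Y*=(0.006740, -0.098415)  Y=(-0.043405, 0.029516)  product (0.002612, 0.004471)
  m=+3: Y*=(0.319077, -0.259526)  Y=(0.003161, -0.003949)  product (-0.000016, -0.002080)
Σ over m = (0.084900, -0.000000); ×(4π/7) → (0.152412, -0.000000). Real part: 0.152412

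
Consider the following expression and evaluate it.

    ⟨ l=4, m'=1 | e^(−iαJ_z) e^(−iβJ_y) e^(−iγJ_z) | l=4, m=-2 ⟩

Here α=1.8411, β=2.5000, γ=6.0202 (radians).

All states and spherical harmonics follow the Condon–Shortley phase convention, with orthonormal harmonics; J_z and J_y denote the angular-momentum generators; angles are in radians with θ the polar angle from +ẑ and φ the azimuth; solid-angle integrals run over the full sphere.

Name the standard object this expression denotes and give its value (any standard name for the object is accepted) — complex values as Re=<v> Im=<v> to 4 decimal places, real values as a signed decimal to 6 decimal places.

Wigner D-matrix element, Re=0.3238 Im=0.3169

This is a Wigner D-matrix element — the rotation-matrix element ⟨l m'| R(α,β,γ) |l m⟩ in the angular-momentum basis.
D^4_{1,-2}(1.8411,2.5000,6.0202) = e^{-i·1·1.8411}·d^4_{1,-2}(2.5000)·e^{-i·-2·6.0202}. Compute d first:
c=cos(2.500000/2)=0.315322, s=sin(2.500000/2)=0.948985; N=√[120·6·2·720]=1018.233765
The bounds max(0,m−m')=0 and min(l+m,l−m')=2 give 3 terms
  k=0: (−1)^3·1018.2338/(72)·0.3153^5·0.9490^3 = -0.037676
  k=1: (−1)^4·1018.2338/(48)·0.3153^3·0.9490^5 = +0.511878
  k=2: (−1)^5·1018.2338/(240)·0.3153^1·0.9490^7 = -0.927268
d^4_{1,-2}(2.5000) = -0.037676 +0.511878 -0.927268 = -0.453066
Phases: e^{-i·(1)·1.8411}=-0.267024-0.963690i, e^{-i·(-2)·6.0202}=+0.864837-0.502053i ⇒ D=+0.323831+0.316863i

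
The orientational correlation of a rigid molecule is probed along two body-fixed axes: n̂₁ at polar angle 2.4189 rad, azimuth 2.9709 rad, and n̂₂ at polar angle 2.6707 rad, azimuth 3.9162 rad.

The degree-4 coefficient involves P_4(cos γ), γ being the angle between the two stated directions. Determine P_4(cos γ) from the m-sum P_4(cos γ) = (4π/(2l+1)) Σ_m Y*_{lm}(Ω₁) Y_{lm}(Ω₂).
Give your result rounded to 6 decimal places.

Expand P_4 via completeness: Σ_{m} conj(Y_{4,m}) at Ω₁ times Y_{4,m} at Ω₂ —
  [-4]  conj(Y_{4,-4})(Ω₁) = +0.065703-0.053433i ; Y_{4,-4}(Ω₂) = -0.018730-0.000809i ; Δ = -0.001274+0.000948i
  [-3]  conj(Y_{4,-3})(Ω₁) = +0.236785-0.133095i ; Y_{4,-3}(Ω₂) = -0.071230-0.075998i ; Δ = -0.026981-0.008515i
  [-2]  conj(Y_{4,-2})(Ω₁) = +0.405107-0.143933i ; Y_{4,-2}(Ω₂) = +0.006774-0.313847i ; Δ = -0.042429-0.128116i
  [-1]  conj(Y_{4,-1})(Ω₁) = +0.216887-0.037385i ; Y_{4,-1}(Ω₂) = +0.349846-0.342376i ; Δ = +0.063078-0.087336i
  [+0]  conj(Y_{4,0})(Ω₁) = -0.296241-0.000000i ; Y_{4,0}(Ω₂) = +0.132198+0.000000i ; Δ = -0.039162-0.000000i
  [+1]  conj(Y_{4,1})(Ω₁) = -0.216887-0.037385i ; Y_{4,1}(Ω₂) = -0.349846-0.342376i ; Δ = +0.063078+0.087336i
  [+2]  conj(Y_{4,2})(Ω₁) = +0.405107+0.143933i ; Y_{4,2}(Ω₂) = +0.006774+0.313847i ; Δ = -0.042429+0.128116i
  [+3]  conj(Y_{4,3})(Ω₁) = -0.236785-0.133095i ; Y_{4,3}(Ω₂) = +0.071230-0.075998i ; Δ = -0.026981+0.008515i
  [+4]  conj(Y_{4,4})(Ω₁) = +0.065703+0.053433i ; Y_{4,4}(Ω₂) = -0.018730+0.000809i ; Δ = -0.001274-0.000948i
Accumulated sum -0.054374+0.000000i; after 4π/(2l+1) scaling, -0.075921+0.000000i ⇒ P_4 = -0.075921

-0.075921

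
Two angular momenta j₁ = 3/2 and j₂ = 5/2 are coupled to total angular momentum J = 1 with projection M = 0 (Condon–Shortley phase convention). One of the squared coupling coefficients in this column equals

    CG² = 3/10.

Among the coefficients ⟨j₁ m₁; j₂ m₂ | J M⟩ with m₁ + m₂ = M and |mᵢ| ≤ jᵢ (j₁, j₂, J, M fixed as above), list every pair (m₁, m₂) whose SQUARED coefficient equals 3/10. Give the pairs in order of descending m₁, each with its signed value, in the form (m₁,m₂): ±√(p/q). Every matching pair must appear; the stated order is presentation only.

(1/2,-1/2): −√(3/10); (-1/2,1/2): +√(3/10)

Admissible pairs with m₁+m₂ = M = 0: (-3/2,3/2), (-1/2,1/2), (1/2,-1/2), (3/2,-3/2)
  (m₁,m₂)=(3/2,-3/2): CG² = 1/5, CG = +√(1/5)
  (m₁,m₂)=(1/2,-1/2): CG² = 3/10, CG = −√(3/10)   ← matches the target
  (m₁,m₂)=(-1/2,1/2): CG² = 3/10, CG = +√(3/10)   ← matches the target
  (m₁,m₂)=(-3/2,3/2): CG² = 1/5, CG = −√(1/5)
Pairs with CG² = 3/10: (1/2,-1/2): −√(3/10); (-1/2,1/2): +√(3/10)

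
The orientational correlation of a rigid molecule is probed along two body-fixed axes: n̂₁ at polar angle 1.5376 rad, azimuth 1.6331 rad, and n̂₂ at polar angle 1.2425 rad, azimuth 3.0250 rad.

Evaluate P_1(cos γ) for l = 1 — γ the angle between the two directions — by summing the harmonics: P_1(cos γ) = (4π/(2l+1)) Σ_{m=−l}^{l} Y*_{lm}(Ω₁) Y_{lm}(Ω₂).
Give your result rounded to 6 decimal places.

Summing Y*_{l m}(θ₁,φ₁)·Y_{l m}(θ₂,φ₂) over m ∈ [−1, 1]; prefactor 4π/(2·1+1) = 4.188790:
  m=-1: Y*=(-0.021500, 0.344634)  Y=(-0.324822, -0.038044)  product (0.020095, -0.111127)
  m=+0: Y*=(0.016217, -0.000000)  Y=(0.157541, 0.000000)  product (0.002555, 0.000000)
  m=+1: Y*=(0.021500, 0.344634)  Y=(0.324822, -0.038044)  product (0.020095, 0.111127)
Σ over m = (0.042745, 0.000000); ×(4π/3) → (0.179049, 0.000000). Real part: 0.179049

0.179049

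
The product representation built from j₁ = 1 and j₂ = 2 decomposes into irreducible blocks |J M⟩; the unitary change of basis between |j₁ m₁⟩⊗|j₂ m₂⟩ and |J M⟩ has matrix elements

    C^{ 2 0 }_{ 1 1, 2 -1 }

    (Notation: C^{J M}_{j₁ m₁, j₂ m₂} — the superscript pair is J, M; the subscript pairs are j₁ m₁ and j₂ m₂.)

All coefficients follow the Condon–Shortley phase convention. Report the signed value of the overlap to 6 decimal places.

+√(1/2) = +0.707107

√[5·1!1!3!/6! · 2!0!1!3!2!2!] = √(2)
  +(−1)^0/∏(0,1,0,1,1,2)! = 1/2  (running 1/2)
⟨..|..⟩ = √(2)·(1/2) = +0.707107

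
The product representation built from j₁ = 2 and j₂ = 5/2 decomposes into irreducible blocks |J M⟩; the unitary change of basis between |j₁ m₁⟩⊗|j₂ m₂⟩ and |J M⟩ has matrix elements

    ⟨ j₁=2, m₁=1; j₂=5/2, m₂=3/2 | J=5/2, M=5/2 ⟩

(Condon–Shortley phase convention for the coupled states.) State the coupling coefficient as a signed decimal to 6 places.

−√(3/7) = -0.654654

√[6·2!2!3!/8! · 3!1!4!1!5!0!] = √(432/7)
  +(−1)^1/∏(1,1,0,3,2,0)! = -1/12  (running -1/12)
⟨..|..⟩ = √(432/7)·(-1/12) = -0.654654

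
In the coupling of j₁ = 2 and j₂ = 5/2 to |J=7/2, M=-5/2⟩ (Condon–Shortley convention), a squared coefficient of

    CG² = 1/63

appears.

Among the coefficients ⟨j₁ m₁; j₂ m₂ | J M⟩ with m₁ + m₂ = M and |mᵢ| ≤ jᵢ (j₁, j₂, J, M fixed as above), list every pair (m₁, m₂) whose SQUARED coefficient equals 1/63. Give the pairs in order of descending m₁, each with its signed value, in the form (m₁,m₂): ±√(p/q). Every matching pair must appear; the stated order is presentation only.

Admissible pairs with m₁+m₂ = M = -5/2: (-2,-1/2), (-1,-3/2), (0,-5/2)
  (m₁,m₂)=(0,-5/2): CG² = 10/21, CG = +√(10/21)
  (m₁,m₂)=(-1,-3/2): CG² = 1/63, CG = +√(1/63)   ← matches the target
  (m₁,m₂)=(-2,-1/2): CG² = 32/63, CG = −√(32/63)
Pairs with CG² = 1/63: (-1,-3/2): +√(1/63)

(-1,-3/2): +√(1/63)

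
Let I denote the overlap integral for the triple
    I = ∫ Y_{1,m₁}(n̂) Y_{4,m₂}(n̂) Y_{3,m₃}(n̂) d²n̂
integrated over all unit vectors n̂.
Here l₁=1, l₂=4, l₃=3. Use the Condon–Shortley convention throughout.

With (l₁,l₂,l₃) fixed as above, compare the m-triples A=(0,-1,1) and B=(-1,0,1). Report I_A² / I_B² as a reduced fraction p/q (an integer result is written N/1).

5/2

l's match ⇒ only the (l;m) 3-j factors differ between A and B.
A: triangle coeff Δ(1,4,3) = 1/252; Σ_t [1,1]: t=1:−1/48 = -1/48; (3j)²=5/84 [(1 4 3; 0 -1 1)], sign=-1
B: triangle coeff Δ(1,4,3) = 1/252; Σ_t [2,2]: t=2:+1/96 = 1/96; (3j)²=1/42 [(1 4 3; -1 0 1)], sign=+1
I_A²/I_B² = (5/84)/(1/42) = 5/2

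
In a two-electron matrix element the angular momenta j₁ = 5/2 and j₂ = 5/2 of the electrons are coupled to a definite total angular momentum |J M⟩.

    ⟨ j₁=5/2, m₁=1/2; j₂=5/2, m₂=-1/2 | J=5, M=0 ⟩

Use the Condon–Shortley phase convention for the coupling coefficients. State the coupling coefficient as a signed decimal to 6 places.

√[11·0!5!5!/11! · 3!2!2!3!5!5!] = √(57600/7)
  +(−1)^0/∏(0,0,2,2,3,3)! = 1/144  (running 1/144)
⟨..|..⟩ = √(57600/7)·(1/144) = +0.629941

+0.629941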